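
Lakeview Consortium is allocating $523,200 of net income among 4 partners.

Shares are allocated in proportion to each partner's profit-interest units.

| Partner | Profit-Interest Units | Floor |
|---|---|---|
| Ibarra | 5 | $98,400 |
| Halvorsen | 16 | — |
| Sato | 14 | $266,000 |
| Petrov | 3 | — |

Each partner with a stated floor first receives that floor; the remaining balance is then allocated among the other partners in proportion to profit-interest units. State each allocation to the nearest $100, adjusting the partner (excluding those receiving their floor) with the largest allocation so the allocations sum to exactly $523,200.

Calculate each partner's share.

Ibarra: $98,400 | Halvorsen: $133,700 | Sato: $266,000 | Petrov: $25,100

Guaranteed amounts: Ibarra $98,400; Sato $266,000. Residual $158,800.
Residual split over remaining profit-interest units 19: Halvorsen 133,726.32 → $133,700; Petrov 25,073.68 → $25,100.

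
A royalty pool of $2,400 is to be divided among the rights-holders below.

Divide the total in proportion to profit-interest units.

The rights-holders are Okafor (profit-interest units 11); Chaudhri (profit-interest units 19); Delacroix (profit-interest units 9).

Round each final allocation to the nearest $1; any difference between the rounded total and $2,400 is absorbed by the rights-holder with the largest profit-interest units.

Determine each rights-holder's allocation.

Okafor: $677 · Chaudhri: $1,169 · Delacroix: $554

Profit-interest units total: 11 + 19 + 9 = 39.
Pro-rata amounts: Okafor 676.92; Chaudhri 1,169.23; Delacroix 553.85.
At nearest $1: Okafor $677; Chaudhri $1,169; Delacroix $554. Sum = $2,400.
No rounding difference to absorb.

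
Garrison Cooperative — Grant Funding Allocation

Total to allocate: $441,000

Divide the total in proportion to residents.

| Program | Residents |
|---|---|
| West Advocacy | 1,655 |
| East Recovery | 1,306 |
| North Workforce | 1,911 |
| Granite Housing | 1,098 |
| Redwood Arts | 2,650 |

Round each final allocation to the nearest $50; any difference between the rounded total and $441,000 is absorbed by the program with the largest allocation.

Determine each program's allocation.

West Advocacy: $84,650 · East Recovery: $66,800 · North Workforce: $97,750 · Granite Housing: $56,150 · Redwood Arts: $135,650

Residents total: 8,620.
Raw shares: West Advocacy 1,655/8,620 × $441,000 = 84,669.95; East Recovery 1,306/8,620 × $441,000 = 66,815.08; North Workforce 1,911/8,620 × $441,000 = 97,766.94; Granite Housing 1,098/8,620 × $441,000 = 56,173.78; Redwood Arts 2,650/8,620 × $441,000 = 135,574.25.
Rounded to nearest $50: West Advocacy $84,650; East Recovery $66,800; North Workforce $97,750; Granite Housing $56,150; Redwood Arts $135,550. Sum = $440,900.
Difference $441,000 − $440,900 = +$100 applied to largest allocation (Redwood Arts): Redwood Arts becomes $135,650.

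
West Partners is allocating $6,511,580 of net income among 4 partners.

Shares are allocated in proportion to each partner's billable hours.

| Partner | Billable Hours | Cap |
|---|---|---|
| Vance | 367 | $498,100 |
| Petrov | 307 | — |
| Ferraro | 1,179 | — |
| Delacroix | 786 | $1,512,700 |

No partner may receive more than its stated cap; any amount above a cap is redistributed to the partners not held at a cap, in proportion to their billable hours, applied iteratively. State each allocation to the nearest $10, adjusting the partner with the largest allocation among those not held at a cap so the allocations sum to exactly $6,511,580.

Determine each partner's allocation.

Vance: $498,100 | Petrov: $929,840 | Ferraro: $3,570,940 | Delacroix: $1,512,700

Sum of billable hours: 2,639.
Pro-rata shares before constraints: Vance 905,551.29; Petrov 757,504.76; Ferraro 2,909,114.37; Delacroix 1,939,409.58.
Cap binds for Vance ($498,100), Delacroix ($1,512,700); remaining pool $4,500,780 reallocated over remaining billable hours 1,486.
Redistributed shares: Petrov 929,838.13 → $929,840; Ferraro 3,570,941.87 → $3,570,940.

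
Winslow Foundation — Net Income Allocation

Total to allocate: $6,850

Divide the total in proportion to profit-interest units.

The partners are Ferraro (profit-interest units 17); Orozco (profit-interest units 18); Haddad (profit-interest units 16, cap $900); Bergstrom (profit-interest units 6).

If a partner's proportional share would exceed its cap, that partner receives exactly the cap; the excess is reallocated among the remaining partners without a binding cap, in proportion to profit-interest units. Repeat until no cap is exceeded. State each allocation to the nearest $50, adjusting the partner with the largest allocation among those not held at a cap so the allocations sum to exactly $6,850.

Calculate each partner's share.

Ferraro: $2,450; Orozco: $2,650; Haddad: $900; Bergstrom: $850

Combined profit-interest units = 57.
Unconstrained shares: Ferraro 2,042.98; Orozco 2,163.16; Haddad 1,922.81; Bergstrom 721.05.
Capped: Haddad ($900); balance $5,950 reallocated over remaining profit-interest units 41.
Shares after redistribution: Ferraro 2,467.07 → $2,450; Orozco 2,612.20 → $2,600; Bergstrom 870.73 → $850.
Rounding difference +$50 applied to Orozco → $2,650.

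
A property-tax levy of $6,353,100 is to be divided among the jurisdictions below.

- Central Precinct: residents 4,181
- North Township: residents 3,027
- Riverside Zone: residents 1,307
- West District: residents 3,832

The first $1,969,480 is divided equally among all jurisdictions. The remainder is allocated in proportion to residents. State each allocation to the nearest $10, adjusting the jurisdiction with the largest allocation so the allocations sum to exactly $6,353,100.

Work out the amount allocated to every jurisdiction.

First tranche $1,969,480 split equally: $492,370 each.
Remainder $4,383,620 by residents (total 12,347): Central Precinct 1,484,402.30 → $1,484,400; North Township 1,074,691.64 → $1,074,690; Riverside Zone 464,031.05 → $464,030; West District 1,360,495.01 → $1,360,500.
Totals: Central Precinct $492,370 + $1,484,400 = $1,976,770; North Township $492,370 + $1,074,690 = $1,567,060; Riverside Zone $492,370 + $464,030 = $956,400; West District $492,370 + $1,360,500 = $1,852,870.

Central Precinct: $1,976,770; North Township: $1,567,060; Riverside Zone: $956,400; West District: $1,852,870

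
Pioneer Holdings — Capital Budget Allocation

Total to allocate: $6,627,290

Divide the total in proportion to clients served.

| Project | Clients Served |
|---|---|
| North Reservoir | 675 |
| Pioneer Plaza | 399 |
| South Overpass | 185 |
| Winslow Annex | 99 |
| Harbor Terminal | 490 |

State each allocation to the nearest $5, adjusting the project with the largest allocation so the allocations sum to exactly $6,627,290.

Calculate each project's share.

Total clients served = 1,848.
Unrounded shares: North Reservoir 675/1,848 × $6,627,290 = 2,420,682.22; Pioneer Plaza 399/1,848 × $6,627,290 = 1,430,892.16; South Overpass 185/1,848 × $6,627,290 = 663,446.24; Winslow Annex 99/1,848 × $6,627,290 = 355,033.39; Harbor Terminal 490/1,848 × $6,627,290 = 1,757,235.98.
At nearest $5: North Reservoir $2,420,680; Pioneer Plaza $1,430,890; South Overpass $663,445; Winslow Annex $355,035; Harbor Terminal $1,757,235. Sum = $6,627,285.
Difference $6,627,290 − $6,627,285 = +$5 applied to largest allocation (North Reservoir): North Reservoir becomes $2,420,685.

North Reservoir: $2,420,685; Pioneer Plaza: $1,430,890; South Overpass: $663,445; Winslow Annex: $355,035; Harbor Terminal: $1,757,235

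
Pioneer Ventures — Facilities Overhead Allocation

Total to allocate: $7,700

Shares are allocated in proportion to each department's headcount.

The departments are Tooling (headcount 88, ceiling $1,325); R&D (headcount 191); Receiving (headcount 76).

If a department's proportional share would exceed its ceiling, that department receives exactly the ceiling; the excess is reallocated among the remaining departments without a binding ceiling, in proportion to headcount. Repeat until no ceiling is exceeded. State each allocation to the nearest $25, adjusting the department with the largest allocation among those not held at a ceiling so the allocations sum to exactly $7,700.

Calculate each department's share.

Headcount total: 355.
Proportional shares (ignoring caps): Tooling 1,908.73; R&D 4,142.82; Receiving 1,648.45.
Capped: Tooling ($1,325); residual $6,375 reallocated over remaining headcount 267.
Shares after redistribution: R&D 4,560.39 → $4,550; Receiving 1,814.61 → $1,825.

Tooling: $1,325; R&D: $4,550; Receiving: $1,825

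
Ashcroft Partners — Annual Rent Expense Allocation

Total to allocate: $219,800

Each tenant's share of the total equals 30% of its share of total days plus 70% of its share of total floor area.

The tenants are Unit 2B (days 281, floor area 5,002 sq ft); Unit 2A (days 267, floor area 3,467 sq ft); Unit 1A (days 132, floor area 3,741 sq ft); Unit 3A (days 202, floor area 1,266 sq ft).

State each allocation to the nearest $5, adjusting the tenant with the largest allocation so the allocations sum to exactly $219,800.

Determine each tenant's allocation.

Unit 2B: $78,120; Unit 2A: $59,545; Unit 1A: $52,580; Unit 3A: $29,555

Days total 882; floor area total 13,476.
Composite weights (30% days + 70% floor area): Unit 2B 0.3554; Unit 2A 0.2709; Unit 1A 0.2392; Unit 3A 0.1345.
Proportional shares: Unit 2B 78,117.60; Unit 2A 59,545.33; Unit 1A 52,580.82; Unit 3A 29,556.25.
At nearest $5: Unit 2B $78,120; Unit 2A $59,545; Unit 1A $52,580; Unit 3A $29,555. Sum = $219,800.
No rounding difference to absorb.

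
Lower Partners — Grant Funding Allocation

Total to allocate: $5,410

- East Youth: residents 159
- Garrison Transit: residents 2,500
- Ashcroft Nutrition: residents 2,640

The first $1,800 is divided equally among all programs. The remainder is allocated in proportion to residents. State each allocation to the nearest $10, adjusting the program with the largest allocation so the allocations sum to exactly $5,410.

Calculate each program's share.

Equal tier: $1,800 ÷ 3 = $600 apiece.
Remainder $3,610 by residents (total 5,299): East Youth 108.32 → $110; Garrison Transit 1,703.15 → $1,700; Ashcroft Nutrition 1,798.53 → $1,800.
Totals: East Youth $600 + $110 = $710; Garrison Transit $600 + $1,700 = $2,300; Ashcroft Nutrition $600 + $1,800 = $2,400.

East Youth: $710; Garrison Transit: $2,300; Ashcroft Nutrition: $2,400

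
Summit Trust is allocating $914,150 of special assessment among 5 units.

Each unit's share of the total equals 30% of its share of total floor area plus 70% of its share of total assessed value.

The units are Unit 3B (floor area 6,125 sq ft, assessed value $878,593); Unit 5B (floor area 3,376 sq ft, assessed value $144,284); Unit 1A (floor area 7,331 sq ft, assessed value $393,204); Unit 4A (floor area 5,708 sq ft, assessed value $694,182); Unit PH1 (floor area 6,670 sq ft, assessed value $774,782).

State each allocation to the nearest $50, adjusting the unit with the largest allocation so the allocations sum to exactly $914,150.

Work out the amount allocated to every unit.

Floor area total 29,210; assessed value total 2,885,045.
Composite weights (30% floor area + 70% assessed value): Unit 3B 0.2761; Unit 5B 0.0697; Unit 1A 0.1707; Unit 4A 0.2271; Unit PH1 0.2565.
Proportional shares: Unit 3B 252,378.55; Unit 5B 63,698.67; Unit 1A 156,041.75; Unit 4A 207,560.96; Unit PH1 234,470.06.
Rounded to nearest $50: Unit 3B $252,400; Unit 5B $63,700; Unit 1A $156,050; Unit 4A $207,550; Unit PH1 $234,450. Sum = $914,150.
No rounding difference to absorb.

Unit 3B: $252,400; Unit 5B: $63,700; Unit 1A: $156,050; Unit 4A: $207,550; Unit PH1: $234,450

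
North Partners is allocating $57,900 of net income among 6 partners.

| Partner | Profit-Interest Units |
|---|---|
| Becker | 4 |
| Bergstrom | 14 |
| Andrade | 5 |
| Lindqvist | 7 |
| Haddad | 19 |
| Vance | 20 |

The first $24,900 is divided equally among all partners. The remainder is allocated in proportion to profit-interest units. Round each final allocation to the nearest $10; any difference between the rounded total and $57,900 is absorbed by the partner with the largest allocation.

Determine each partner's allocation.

Becker: $6,060 · Bergstrom: $10,850 · Andrade: $6,540 · Lindqvist: $7,500 · Haddad: $13,240 · Vance: $13,710

Equal tier: $24,900 ÷ 6 = $4,150 apiece.
Remainder $33,000 by profit-interest units (total 69): Becker 1,913.04 → $1,910; Bergstrom 6,695.65 → $6,700; Andrade 2,391.30 → $2,390; Lindqvist 3,347.83 → $3,350; Haddad 9,086.96 → $9,090; Vance 9,565.22 → $9,570.
Rounding difference −$10 on remainder applied to Vance.
Totals: Becker $4,150 + $1,910 = $6,060; Bergstrom $4,150 + $6,700 = $10,850; Andrade $4,150 + $2,390 = $6,540; Lindqvist $4,150 + $3,350 = $7,500; Haddad $4,150 + $9,090 = $13,240; Vance $4,150 + $9,560 = $13,710.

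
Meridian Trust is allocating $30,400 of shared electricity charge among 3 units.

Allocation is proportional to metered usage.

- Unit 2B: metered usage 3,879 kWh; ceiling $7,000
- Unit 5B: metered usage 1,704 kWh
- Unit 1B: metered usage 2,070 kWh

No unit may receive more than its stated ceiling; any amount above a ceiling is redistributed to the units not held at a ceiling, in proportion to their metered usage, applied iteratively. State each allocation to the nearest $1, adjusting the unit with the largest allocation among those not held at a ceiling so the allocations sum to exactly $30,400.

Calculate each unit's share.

Unit 2B: $7,000 · Unit 5B: $10,565 · Unit 1B: $12,835

Sum of metered usage: 7,653.
Proportional shares (ignoring caps): Unit 2B 15,408.55; Unit 5B 6,768.80; Unit 1B 8,222.66.
Cap binds for Unit 2B ($7,000); remaining pool $23,400 reallocated over remaining metered usage 3,774.
Remaining shares: Unit 5B 10,565.34 → $10,565; Unit 1B 12,834.66 → $12,835.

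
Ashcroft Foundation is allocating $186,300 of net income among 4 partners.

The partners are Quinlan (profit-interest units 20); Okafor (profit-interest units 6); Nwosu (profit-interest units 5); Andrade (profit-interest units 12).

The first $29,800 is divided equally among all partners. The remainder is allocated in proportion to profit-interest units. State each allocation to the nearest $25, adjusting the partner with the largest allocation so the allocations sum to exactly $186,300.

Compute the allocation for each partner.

Quinlan: $80,250 | Okafor: $29,275 | Nwosu: $25,650 | Andrade: $51,125

First tranche $29,800 split equally: $7,450 each.
Remainder $156,500 by profit-interest units (total 43): Quinlan 72,790.70 → $72,800; Okafor 21,837.21 → $21,825; Nwosu 18,197.67 → $18,200; Andrade 43,674.42 → $43,675.
Totals: Quinlan $7,450 + $72,800 = $80,250; Okafor $7,450 + $21,825 = $29,275; Nwosu $7,450 + $18,200 = $25,650; Andrade $7,450 + $43,675 = $51,125.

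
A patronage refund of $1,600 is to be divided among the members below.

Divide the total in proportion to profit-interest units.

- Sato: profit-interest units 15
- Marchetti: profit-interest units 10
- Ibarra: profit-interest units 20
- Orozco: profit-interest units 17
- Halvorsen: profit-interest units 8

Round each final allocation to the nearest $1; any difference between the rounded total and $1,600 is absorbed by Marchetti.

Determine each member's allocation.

Sato: $343 | Marchetti: $228 | Ibarra: $457 | Orozco: $389 | Halvorsen: $183

Sum of profit-interest units: 70.
Pro-rata amounts: Sato 15/70 × $1,600 = 342.86; Marchetti 10/70 × $1,600 = 228.57; Ibarra 20/70 × $1,600 = 457.14; Orozco 17/70 × $1,600 = 388.57; Halvorsen 8/70 × $1,600 = 182.86.
At nearest $1: Sato $343; Marchetti $229; Ibarra $457; Orozco $389; Halvorsen $183. Sum = $1,601.
Difference $1,600 − $1,601 = −$1 applied to Marchetti: Marchetti becomes $228.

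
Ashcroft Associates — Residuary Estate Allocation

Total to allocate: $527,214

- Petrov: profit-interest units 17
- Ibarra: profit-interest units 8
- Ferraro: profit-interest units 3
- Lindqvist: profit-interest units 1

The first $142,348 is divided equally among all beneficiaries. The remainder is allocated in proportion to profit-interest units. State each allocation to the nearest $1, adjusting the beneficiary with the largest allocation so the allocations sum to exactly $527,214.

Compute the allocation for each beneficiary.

Petrov: $261,198; Ibarra: $141,757; Ferraro: $75,401; Lindqvist: $48,858

$142,348 shared equally gives $35,587 per beneficiary.
Remainder $384,866 by profit-interest units (total 29): Petrov 225,611.10 → $225,611; Ibarra 106,169.93 → $106,170; Ferraro 39,813.72 → $39,814; Lindqvist 13,271.24 → $13,271.
Totals: Petrov $35,587 + $225,611 = $261,198; Ibarra $35,587 + $106,170 = $141,757; Ferraro $35,587 + $39,814 = $75,401; Lindqvist $35,587 + $13,271 = $48,858.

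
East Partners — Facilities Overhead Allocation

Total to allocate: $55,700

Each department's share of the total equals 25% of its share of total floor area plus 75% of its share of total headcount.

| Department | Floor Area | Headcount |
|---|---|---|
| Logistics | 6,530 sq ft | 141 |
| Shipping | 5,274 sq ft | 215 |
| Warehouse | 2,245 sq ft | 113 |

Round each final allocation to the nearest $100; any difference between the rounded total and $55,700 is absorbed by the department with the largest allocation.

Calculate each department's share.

Floor area total 14,049; headcount total 469.
Blended shares (25% floor area + 75% headcount): Logistics 0.3417; Shipping 0.4377; Warehouse 0.2207.
Pro-rata amounts: Logistics 19,031.59; Shipping 24,378.04; Warehouse 12,290.38.
At nearest $100: Logistics $19,000; Shipping $24,400; Warehouse $12,300. Sum = $55,700.
Rounded total matches; no reconciliation needed.

Logistics: $19,000 | Shipping: $24,400 | Warehouse: $12,300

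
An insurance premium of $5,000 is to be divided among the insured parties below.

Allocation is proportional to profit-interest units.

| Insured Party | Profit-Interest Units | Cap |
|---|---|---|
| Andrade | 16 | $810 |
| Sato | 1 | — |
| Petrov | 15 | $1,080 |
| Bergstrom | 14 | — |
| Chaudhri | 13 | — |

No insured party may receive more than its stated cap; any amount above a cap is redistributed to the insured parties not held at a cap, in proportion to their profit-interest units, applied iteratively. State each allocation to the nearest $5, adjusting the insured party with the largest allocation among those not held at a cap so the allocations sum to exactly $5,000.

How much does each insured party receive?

Combined profit-interest units = 59.
Proportional shares (ignoring caps): Andrade 1,355.93; Sato 84.75; Petrov 1,271.19; Bergstrom 1,186.44; Chaudhri 1,101.69.
Cap binds for Andrade ($810), Petrov ($1,080); balance $3,110 reallocated over remaining profit-interest units 28.
Remaining shares: Sato 111.07 → $110; Bergstrom 1,555.00 → $1,555; Chaudhri 1,443.93 → $1,445.

Andrade: $810; Sato: $110; Petrov: $1,080; Bergstrom: $1,555; Chaudhri: $1,445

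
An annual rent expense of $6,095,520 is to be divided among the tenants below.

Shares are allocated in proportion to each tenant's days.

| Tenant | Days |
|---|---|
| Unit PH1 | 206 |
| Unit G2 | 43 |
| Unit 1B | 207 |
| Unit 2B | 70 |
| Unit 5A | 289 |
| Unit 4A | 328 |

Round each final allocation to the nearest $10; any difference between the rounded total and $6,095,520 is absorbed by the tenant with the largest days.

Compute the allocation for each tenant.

Combined days = 206 + 43 + 207 + 70 + 289 + 328 = 1,143.
Unrounded shares: Unit PH1 1,098,580.16; Unit G2 229,315.28; Unit 1B 1,103,913.07; Unit 2B 373,303.94; Unit 5A 1,541,211.97; Unit 4A 1,749,195.59.
At nearest $10: Unit PH1 $1,098,580; Unit G2 $229,320; Unit 1B $1,103,910; Unit 2B $373,300; Unit 5A $1,541,210; Unit 4A $1,749,200. Sum = $6,095,520.
Rounded total matches; no reconciliation needed.

Unit PH1: $1,098,580 · Unit G2: $229,320 · Unit 1B: $1,103,910 · Unit 2B: $373,300 · Unit 5A: $1,541,210 · Unit 4A: $1,749,200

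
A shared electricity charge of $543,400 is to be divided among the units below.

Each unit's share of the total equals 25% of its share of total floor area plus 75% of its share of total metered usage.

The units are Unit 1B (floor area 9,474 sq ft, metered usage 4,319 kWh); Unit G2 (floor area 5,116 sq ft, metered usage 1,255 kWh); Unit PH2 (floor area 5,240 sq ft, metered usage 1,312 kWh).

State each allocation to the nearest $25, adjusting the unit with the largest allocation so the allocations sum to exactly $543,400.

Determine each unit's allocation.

Floor area total 19,830; metered usage total 6,886.
Blended shares (25% floor area + 75% metered usage): Unit 1B 0.5899; Unit G2 0.2012; Unit PH2 0.2090.
Proportional shares: Unit 1B 320,525.15; Unit G2 109,325.90; Unit PH2 113,548.95.
At nearest $25: Unit 1B $320,525; Unit G2 $109,325; Unit PH2 $113,550. Sum = $543,400.
Rounded total matches; no reconciliation needed.

Unit 1B: $320,525 | Unit G2: $109,325 | Unit PH2: $113,550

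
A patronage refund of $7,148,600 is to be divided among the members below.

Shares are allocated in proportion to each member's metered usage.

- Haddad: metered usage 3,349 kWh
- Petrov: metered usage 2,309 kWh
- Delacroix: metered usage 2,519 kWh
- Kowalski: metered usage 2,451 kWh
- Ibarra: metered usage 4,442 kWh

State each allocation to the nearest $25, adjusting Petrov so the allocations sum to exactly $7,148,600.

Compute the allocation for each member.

Total metered usage = 15,070.
Raw shares: Haddad 3,349/15,070 × $7,148,600 = 1,588,630.48; Petrov 2,309/15,070 × $7,148,600 = 1,095,296.44; Delacroix 2,519/15,070 × $7,148,600 = 1,194,911.97; Kowalski 2,451/15,070 × $7,148,600 = 1,162,655.51; Ibarra 4,442/15,070 × $7,148,600 = 2,107,105.59.
At nearest $25: Haddad $1,588,625; Petrov $1,095,300; Delacroix $1,194,900; Kowalski $1,162,650; Ibarra $2,107,100. Sum = $7,148,575.
Difference $7,148,600 − $7,148,575 = +$25 applied to Petrov: Petrov becomes $1,095,325.

Haddad: $1,588,625 · Petrov: $1,095,325 · Delacroix: $1,194,900 · Kowalski: $1,162,650 · Ibarra: $2,107,100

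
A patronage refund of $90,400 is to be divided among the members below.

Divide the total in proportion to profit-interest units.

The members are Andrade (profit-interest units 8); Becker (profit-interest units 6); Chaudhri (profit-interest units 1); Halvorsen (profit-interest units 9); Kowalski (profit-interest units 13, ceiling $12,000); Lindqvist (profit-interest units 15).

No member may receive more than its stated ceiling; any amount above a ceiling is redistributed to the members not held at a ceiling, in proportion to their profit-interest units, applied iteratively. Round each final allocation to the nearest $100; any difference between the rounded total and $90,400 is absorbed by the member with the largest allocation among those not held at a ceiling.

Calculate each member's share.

Andrade: $16,100 · Becker: $12,100 · Chaudhri: $2,000 · Halvorsen: $18,100 · Kowalski: $12,000 · Lindqvist: $30,100

Sum of profit-interest units: 52.
Unconstrained shares: Andrade 13,907.69; Becker 10,430.77; Chaudhri 1,738.46; Halvorsen 15,646.15; Kowalski 22,600.00; Lindqvist 26,076.92.
Capped: Kowalski ($12,000); balance $78,400 reallocated over remaining profit-interest units 39.
Redistributed shares: Andrade 16,082.05 → $16,100; Becker 12,061.54 → $12,100; Chaudhri 2,010.26 → $2,000; Halvorsen 18,092.31 → $18,100; Lindqvist 30,153.85 → $30,200.
Rounding difference −$100 applied to Lindqvist → $30,100.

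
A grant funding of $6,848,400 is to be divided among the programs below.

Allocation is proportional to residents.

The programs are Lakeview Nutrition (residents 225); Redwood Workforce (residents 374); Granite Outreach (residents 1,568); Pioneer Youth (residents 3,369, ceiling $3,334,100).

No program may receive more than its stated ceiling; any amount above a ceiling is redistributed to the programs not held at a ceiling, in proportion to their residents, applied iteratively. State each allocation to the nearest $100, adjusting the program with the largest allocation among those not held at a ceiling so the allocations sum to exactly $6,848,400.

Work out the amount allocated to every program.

Total residents = 5,536.
Proportional shares (ignoring caps): Lakeview Nutrition 278,339.96; Redwood Workforce 462,662.86; Granite Outreach 1,939,720.23; Pioneer Youth 4,167,676.95.
Cap binds for Pioneer Youth ($3,334,100); remaining pool $3,514,300 reallocated over remaining residents 2,167.
Shares after redistribution: Lakeview Nutrition 364,890.40 → $364,900; Redwood Workforce 606,528.93 → $606,500; Granite Outreach 2,542,880.66 → $2,542,900.

Lakeview Nutrition: $364,900; Redwood Workforce: $606,500; Granite Outreach: $2,542,900; Pioneer Youth: $3,334,100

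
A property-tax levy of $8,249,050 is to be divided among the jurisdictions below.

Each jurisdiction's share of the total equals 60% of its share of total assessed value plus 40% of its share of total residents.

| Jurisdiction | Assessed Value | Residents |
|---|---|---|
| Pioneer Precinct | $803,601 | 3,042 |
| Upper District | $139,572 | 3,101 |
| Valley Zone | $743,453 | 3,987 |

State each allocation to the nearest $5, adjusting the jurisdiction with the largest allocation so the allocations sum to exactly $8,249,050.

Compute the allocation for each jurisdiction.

Pioneer Precinct: $3,349,045; Upper District: $1,419,655; Valley Zone: $3,480,350

Totals — assessed value 1,686,626, residents 10,130.
Combined weights (60% assessed value + 40% residents): Pioneer Precinct 0.4060; Upper District 0.1721; Valley Zone 0.4219.
Unrounded shares: Pioneer Precinct 3,349,042.71; Upper District 1,419,657.29; Valley Zone 3,480,350.00.
At nearest $5: Pioneer Precinct $3,349,045; Upper District $1,419,655; Valley Zone $3,480,350. Sum = $8,249,050.
Rounded total matches; no reconciliation needed.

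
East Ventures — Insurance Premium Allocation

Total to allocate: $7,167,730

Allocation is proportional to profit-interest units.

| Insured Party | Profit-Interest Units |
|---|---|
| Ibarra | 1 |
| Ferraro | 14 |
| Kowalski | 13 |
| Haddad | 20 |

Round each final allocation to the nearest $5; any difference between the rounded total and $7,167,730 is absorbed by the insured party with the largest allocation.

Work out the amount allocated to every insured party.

Ibarra: $149,330; Ferraro: $2,090,590; Kowalski: $1,941,260; Haddad: $2,986,550

Combined profit-interest units = 48.
Raw shares: Ibarra 1/48 × $7,167,730 = 149,327.71; Ferraro 14/48 × $7,167,730 = 2,090,587.92; Kowalski 13/48 × $7,167,730 = 1,941,260.21; Haddad 20/48 × $7,167,730 = 2,986,554.17.
After rounding ($5): Ibarra $149,330; Ferraro $2,090,590; Kowalski $1,941,260; Haddad $2,986,555. Sum = $7,167,735.
Difference $7,167,730 − $7,167,735 = −$5 applied to largest allocation (Haddad): Haddad becomes $2,986,550.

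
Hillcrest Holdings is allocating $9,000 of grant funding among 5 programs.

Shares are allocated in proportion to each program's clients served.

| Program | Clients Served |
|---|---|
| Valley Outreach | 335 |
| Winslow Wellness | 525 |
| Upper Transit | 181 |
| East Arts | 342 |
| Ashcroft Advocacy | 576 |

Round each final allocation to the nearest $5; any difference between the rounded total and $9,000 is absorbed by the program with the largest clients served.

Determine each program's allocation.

Valley Outreach: $1,540; Winslow Wellness: $2,410; Upper Transit: $830; East Arts: $1,570; Ashcroft Advocacy: $2,650

Sum of clients served: 335 + 525 + 181 + 342 + 576 = 1,959.
Unrounded shares: Valley Outreach 1,539.05; Winslow Wellness 2,411.94; Upper Transit 831.55; East Arts 1,571.21; Ashcroft Advocacy 2,646.25.
At nearest $5: Valley Outreach $1,540; Winslow Wellness $2,410; Upper Transit $830; East Arts $1,570; Ashcroft Advocacy $2,645. Sum = $8,995.
Difference $9,000 − $8,995 = +$5 applied to largest clients served (Ashcroft Advocacy): Ashcroft Advocacy becomes $2,650.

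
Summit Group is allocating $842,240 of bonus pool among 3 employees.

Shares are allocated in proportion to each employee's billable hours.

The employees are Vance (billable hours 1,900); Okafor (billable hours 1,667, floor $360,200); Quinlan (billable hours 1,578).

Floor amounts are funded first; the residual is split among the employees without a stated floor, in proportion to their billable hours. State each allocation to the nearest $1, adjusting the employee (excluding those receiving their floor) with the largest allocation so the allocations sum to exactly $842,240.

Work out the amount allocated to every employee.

Minimums first: Okafor $360,200. Residual $482,040.
Residual split over remaining billable hours 3,478: Vance 263,334.10 → $263,334; Quinlan 218,705.90 → $218,706.

Vance: $263,334 · Okafor: $360,200 · Quinlan: $218,706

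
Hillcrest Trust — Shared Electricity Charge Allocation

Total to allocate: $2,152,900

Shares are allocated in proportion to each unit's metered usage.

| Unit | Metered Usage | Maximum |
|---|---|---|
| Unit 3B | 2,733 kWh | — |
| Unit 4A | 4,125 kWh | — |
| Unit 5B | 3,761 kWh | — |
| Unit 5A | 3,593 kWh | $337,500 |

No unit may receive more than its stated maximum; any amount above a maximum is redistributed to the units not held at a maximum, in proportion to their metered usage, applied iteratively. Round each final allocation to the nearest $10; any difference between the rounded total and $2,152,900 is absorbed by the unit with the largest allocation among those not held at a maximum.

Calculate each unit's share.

Unit 3B: $467,230 | Unit 4A: $705,200 | Unit 5B: $642,970 | Unit 5A: $337,500

Sum of metered usage: 14,212.
Pro-rata shares before constraints: Unit 3B 414,007.58; Unit 4A 624,874.23; Unit 5B 569,733.81; Unit 5A 544,284.39.
Cap binds for Unit 5A ($337,500); remaining pool $1,815,400 reallocated over remaining metered usage 10,619.
Shares after redistribution: Unit 3B 467,227.44 → $467,230; Unit 4A 705,200.58 → $705,200; Unit 5B 642,971.97 → $642,970.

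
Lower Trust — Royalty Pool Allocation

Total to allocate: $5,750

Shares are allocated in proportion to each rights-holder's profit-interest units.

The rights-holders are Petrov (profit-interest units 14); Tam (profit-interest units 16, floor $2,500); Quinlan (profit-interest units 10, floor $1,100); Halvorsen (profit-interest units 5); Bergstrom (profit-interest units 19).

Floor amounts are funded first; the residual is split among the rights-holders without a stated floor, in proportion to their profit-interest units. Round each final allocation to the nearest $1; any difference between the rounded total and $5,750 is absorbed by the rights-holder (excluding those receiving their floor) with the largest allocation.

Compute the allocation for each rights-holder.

Fund the minimums — Tam $2,500; Quinlan $1,100. Residual $2,150.
Residual split over remaining profit-interest units 38: Petrov 792.11 → $792; Halvorsen 282.89 → $283; Bergstrom 1,075.00 → $1,075.

Petrov: $792; Tam: $2,500; Quinlan: $1,100; Halvorsen: $283; Bergstrom: $1,075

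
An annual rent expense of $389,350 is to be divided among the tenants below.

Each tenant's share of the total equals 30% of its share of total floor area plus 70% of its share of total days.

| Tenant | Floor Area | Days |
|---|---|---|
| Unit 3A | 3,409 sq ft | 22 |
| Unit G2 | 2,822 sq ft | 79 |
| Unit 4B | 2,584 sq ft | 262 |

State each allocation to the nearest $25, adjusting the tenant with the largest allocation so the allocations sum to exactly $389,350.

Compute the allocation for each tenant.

Floor area total 8,815; days total 363.
Combined weights (30% floor area + 70% days): Unit 3A 0.1584; Unit G2 0.2484; Unit 4B 0.5932.
Raw shares: Unit 3A 61,689.55; Unit G2 96,707.70; Unit 4B 230,952.75.
At nearest $25: Unit 3A $61,700; Unit G2 $96,700; Unit 4B $230,950. Sum = $389,350.
Sum already equals the total — no adjustment.

Unit 3A: $61,700 · Unit G2: $96,700 · Unit 4B: $230,950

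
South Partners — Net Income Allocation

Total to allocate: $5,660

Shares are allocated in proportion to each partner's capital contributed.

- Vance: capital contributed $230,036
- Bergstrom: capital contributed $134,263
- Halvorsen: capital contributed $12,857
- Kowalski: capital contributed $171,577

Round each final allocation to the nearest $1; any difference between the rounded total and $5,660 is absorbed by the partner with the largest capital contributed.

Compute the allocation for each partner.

Total capital contributed = 548,733.
Pro-rata amounts: Vance 230,036/548,733 × $5,660 = 2,372.75; Bergstrom 134,263/548,733 × $5,660 = 1,384.88; Halvorsen 12,857/548,733 × $5,660 = 132.62; Kowalski 171,577/548,733 × $5,660 = 1,769.76.
At nearest $1: Vance $2,373; Bergstrom $1,385; Halvorsen $133; Kowalski $1,770. Sum = $5,661.
Difference $5,660 − $5,661 = −$1 applied to largest capital contributed (Vance): Vance becomes $2,372.

Vance: $2,372 | Bergstrom: $1,385 | Halvorsen: $133 | Kowalski: $1,770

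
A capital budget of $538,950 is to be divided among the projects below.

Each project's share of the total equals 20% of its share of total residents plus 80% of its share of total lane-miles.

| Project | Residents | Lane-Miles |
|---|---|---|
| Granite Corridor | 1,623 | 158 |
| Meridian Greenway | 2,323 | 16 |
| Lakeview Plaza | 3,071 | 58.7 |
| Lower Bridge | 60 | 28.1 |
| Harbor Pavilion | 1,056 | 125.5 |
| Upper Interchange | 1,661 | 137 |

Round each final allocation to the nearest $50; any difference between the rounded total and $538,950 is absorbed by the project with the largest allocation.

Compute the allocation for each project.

Totals — residents 9,794, lane-miles 523.3.
Blended shares (20% residents + 80% lane-miles): Granite Corridor 0.2747; Meridian Greenway 0.0719; Lakeview Plaza 0.1525; Lower Bridge 0.0442; Harbor Pavilion 0.2134; Upper Interchange 0.2434.
Raw shares: Granite Corridor 148,042.44; Meridian Greenway 38,749.08; Lakeview Plaza 82,162.96; Lower Bridge 23,812.64; Harbor Pavilion 115,024.64; Upper Interchange 131,158.23.
Rounded to nearest $50: Granite Corridor $148,050; Meridian Greenway $38,750; Lakeview Plaza $82,150; Lower Bridge $23,800; Harbor Pavilion $115,000; Upper Interchange $131,150. Sum = $538,900.
Difference $538,950 − $538,900 = +$50 applied to largest allocation (Granite Corridor): Granite Corridor becomes $148,100.

Granite Corridor: $148,100 | Meridian Greenway: $38,750 | Lakeview Plaza: $82,150 | Lower Bridge: $23,800 | Harbor Pavilion: $115,000 | Upper Interchange: $131,150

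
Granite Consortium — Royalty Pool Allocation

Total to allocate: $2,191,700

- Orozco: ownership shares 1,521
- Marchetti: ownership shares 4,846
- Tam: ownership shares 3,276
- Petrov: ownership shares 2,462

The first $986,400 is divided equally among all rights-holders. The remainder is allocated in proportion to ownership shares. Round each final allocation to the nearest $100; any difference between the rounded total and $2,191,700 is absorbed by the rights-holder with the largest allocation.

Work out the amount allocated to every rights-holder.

Orozco: $398,000 | Marchetti: $729,200 | Tam: $572,800 | Petrov: $491,700

$986,400 shared equally gives $246,600 per rights-holder.
Remainder $1,205,300 by ownership shares (total 12,105): Orozco 151,446.62 → $151,400; Marchetti 482,518.28 → $482,500; Tam 326,192.71 → $326,200; Petrov 245,142.39 → $245,100.
Rounding difference +$100 on remainder applied to Marchetti.
Totals: Orozco $246,600 + $151,400 = $398,000; Marchetti $246,600 + $482,600 = $729,200; Tam $246,600 + $326,200 = $572,800; Petrov $246,600 + $245,100 = $491,700.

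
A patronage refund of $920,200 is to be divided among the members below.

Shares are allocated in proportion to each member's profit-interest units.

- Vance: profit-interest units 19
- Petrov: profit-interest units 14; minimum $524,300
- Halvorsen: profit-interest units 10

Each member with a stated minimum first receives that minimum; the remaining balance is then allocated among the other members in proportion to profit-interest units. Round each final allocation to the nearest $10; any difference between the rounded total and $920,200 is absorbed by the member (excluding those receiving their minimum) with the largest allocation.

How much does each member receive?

Fund the minimums — Petrov $524,300. Residual $395,900.
Residual split over remaining profit-interest units 29: Vance 259,382.76 → $259,380; Halvorsen 136,517.24 → $136,520.

Vance: $259,380; Petrov: $524,300; Halvorsen: $136,520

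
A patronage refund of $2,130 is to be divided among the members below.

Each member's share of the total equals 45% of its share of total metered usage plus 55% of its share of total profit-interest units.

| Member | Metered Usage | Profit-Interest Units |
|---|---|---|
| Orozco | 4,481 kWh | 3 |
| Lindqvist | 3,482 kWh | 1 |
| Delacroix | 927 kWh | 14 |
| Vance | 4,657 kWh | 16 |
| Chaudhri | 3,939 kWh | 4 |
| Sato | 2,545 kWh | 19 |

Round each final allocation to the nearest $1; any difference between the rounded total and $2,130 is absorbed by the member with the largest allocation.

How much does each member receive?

Orozco: $276 | Lindqvist: $187 | Delacroix: $332 | Vance: $552 | Chaudhri: $271 | Sato: $512

Metered usage total 20,031; profit-interest units total 57.
Blended shares (45% metered usage + 55% profit-interest units): Orozco 0.1296; Lindqvist 0.0879; Delacroix 0.1559; Vance 0.2590; Chaudhri 0.1271; Sato 0.2405.
Raw shares: Orozco 276.08; Lindqvist 187.17; Delacroix 332.09; Vance 551.68; Chaudhri 270.69; Sato 512.28.
At nearest $1: Orozco $276; Lindqvist $187; Delacroix $332; Vance $552; Chaudhri $271; Sato $512. Sum = $2,130.
No rounding difference to absorb.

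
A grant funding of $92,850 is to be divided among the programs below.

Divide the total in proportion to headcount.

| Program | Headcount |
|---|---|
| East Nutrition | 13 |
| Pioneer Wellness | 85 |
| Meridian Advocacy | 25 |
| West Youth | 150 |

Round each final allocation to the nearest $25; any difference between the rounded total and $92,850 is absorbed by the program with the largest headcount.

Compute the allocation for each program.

East Nutrition: $4,425; Pioneer Wellness: $28,900; Meridian Advocacy: $8,500; West Youth: $51,025

Total headcount = 13 + 85 + 25 + 150 = 273.
Proportional shares: East Nutrition 4,421.43; Pioneer Wellness 28,909.34; Meridian Advocacy 8,502.75; West Youth 51,016.48.
Rounded to nearest $25: East Nutrition $4,425; Pioneer Wellness $28,900; Meridian Advocacy $8,500; West Youth $51,025. Sum = $92,850.
Rounded total matches; no reconciliation needed.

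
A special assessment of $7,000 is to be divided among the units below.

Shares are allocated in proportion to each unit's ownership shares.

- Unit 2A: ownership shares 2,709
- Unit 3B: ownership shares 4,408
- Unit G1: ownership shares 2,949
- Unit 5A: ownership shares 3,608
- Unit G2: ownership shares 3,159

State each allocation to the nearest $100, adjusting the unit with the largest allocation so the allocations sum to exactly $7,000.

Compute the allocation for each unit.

Unit 2A: $1,100; Unit 3B: $1,900; Unit G1: $1,200; Unit 5A: $1,500; Unit G2: $1,300

Combined ownership shares = 16,833.
Pro-rata amounts: Unit 2A 2,709/16,833 × $7,000 = 1,126.54; Unit 3B 4,408/16,833 × $7,000 = 1,833.07; Unit G1 2,949/16,833 × $7,000 = 1,226.34; Unit 5A 3,608/16,833 × $7,000 = 1,500.39; Unit G2 3,159/16,833 × $7,000 = 1,313.67.
At nearest $100: Unit 2A $1,100; Unit 3B $1,800; Unit G1 $1,200; Unit 5A $1,500; Unit G2 $1,300. Sum = $6,900.
Difference $7,000 − $6,900 = +$100 applied to largest allocation (Unit 3B): Unit 3B becomes $1,900.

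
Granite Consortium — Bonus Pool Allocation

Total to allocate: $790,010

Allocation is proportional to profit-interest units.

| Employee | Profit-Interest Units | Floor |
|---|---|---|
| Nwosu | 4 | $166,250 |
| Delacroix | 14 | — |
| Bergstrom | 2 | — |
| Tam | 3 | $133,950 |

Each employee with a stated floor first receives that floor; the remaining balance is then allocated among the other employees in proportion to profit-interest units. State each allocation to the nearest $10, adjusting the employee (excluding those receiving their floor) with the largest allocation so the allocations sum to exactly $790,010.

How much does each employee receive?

Minimums first: Nwosu $166,250; Tam $133,950. Residual $489,810.
Residual split over remaining profit-interest units 16: Delacroix 428,583.75 → $428,580; Bergstrom 61,226.25 → $61,230.

Nwosu: $166,250 | Delacroix: $428,580 | Bergstrom: $61,230 | Tam: $133,950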